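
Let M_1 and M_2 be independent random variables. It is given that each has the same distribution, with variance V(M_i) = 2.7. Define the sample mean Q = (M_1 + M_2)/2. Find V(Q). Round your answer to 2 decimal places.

By independence, V(Q) = (0.5)²V(M_1) + (0.5)²V(M_2)
= (0.5)²·2.7 + (0.5)²·2.7 = 1.35

1.35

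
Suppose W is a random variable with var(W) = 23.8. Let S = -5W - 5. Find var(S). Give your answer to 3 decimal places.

var(-5W - 5) = (-5)²·var(W) = 25·23.8 = 595

595.000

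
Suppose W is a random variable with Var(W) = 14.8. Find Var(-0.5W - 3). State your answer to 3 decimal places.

Var(-0.5W - 3) = (-0.5)²·Var(W) = 0.25·14.8 = 3.7

3.700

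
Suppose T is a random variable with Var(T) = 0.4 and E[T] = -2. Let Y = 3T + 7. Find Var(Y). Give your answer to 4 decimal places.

Var(3T + 7) = (3)²·Var(T) = 9·0.4 = 3.6

3.6000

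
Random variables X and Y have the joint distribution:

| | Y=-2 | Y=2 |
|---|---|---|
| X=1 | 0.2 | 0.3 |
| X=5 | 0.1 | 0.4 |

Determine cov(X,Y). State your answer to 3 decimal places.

E[X] = 3,  E[Y] = 0.8
E[XY] = 3.2
cov(X,Y) = E[XY] − E[X]E[Y] = 3.2 − (3)(0.8) = 0.8

0.800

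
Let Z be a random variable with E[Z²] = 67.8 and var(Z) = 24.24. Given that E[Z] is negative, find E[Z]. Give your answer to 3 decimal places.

-6.600

(E[Z])² = E[Z²] − var(Z) = 67.8 − 24.24 = 43.56
E[Z] = −√43.56 = -6.6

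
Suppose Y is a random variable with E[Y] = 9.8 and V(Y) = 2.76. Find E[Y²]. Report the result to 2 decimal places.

98.80

E[Y²] = V(Y) + (E[Y])² = 2.76 + (9.8)² = 98.8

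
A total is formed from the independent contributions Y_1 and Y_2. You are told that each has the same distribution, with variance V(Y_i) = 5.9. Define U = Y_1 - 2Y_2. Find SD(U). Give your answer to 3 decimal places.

5.431

By independence, V(U) = (1)²V(Y_1) + (-2)²V(Y_2)
= (1)²·5.9 + (-2)²·5.9 = 29.5
SD(U) = √29.5 ≈ 5.431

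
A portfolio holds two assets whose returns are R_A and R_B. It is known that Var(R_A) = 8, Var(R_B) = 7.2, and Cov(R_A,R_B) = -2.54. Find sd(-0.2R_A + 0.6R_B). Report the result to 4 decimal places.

1.8766

Var(-0.2R_A + 0.6R_B) = (-0.2)²·Var(R_A) + (0.6)²·Var(R_B) + 2·(-0.2)·(0.6)·Cov(R_A,R_B)
= 0.04·8 + 0.36·7.2 + -0.24·-2.54 = 3.5216
sd(-0.2R_A + 0.6R_B) = √3.5216 ≈ 1.8766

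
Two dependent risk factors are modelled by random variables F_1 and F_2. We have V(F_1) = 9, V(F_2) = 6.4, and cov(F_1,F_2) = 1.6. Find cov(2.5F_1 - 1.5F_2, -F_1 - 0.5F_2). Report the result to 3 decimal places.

-17.300

cov(2.5F_1 - 1.5F_2, -F_1 - 0.5F_2) = (2.5)(-1)V(F_1) + (-1.5)(-0.5)V(F_2) + [(2.5)(-0.5) + (-1.5)(-1)]cov(F_1,F_2)
= -2.5·9 + 0.75·6.4 + 0.25·1.6 = -17.3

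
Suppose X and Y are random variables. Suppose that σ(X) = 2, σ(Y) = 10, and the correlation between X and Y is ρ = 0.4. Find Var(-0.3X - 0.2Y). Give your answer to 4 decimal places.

5.3200

Var(X) = (2)² = 4;  Var(Y) = (10)² = 100
Cov(X,Y) = ρ·σ(X)·σ(Y) = 0.4·2·10 = 8
Var(-0.3X - 0.2Y) = (-0.3)²·Var(X) + (-0.2)²·Var(Y) + 2·(-0.3)·(-0.2)·Cov(X,Y)
= 0.09·4 + 0.04·100 + 0.12·8 = 5.32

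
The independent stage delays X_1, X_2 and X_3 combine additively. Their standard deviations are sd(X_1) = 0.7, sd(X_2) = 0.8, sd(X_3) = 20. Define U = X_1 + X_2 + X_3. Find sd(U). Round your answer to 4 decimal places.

var(X_1) = 0.49, var(X_2) = 0.64, var(X_3) = 400
By independence, var(U) = (1)²var(X_1) + (1)²var(X_2) + (1)²var(X_3)
= (1)²·0.49 + (1)²·0.64 + (1)²·400 = 401.13
sd(U) = √401.13 ≈ 20.0282

20.0282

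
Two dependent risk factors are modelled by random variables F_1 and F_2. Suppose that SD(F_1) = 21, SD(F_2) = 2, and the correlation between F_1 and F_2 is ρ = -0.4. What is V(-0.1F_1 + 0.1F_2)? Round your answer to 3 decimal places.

4.786

V(F_1) = (21)² = 441;  V(F_2) = (2)² = 4
Cov(F_1,F_2) = ρ·SD(F_1)·SD(F_2) = -0.4·21·2 = -16.8
V(-0.1F_1 + 0.1F_2) = (-0.1)²·V(F_1) + (0.1)²·V(F_2) + 2·(-0.1)·(0.1)·Cov(F_1,F_2)
= 0.01·441 + 0.01·4 + -0.02·-16.8 = 4.786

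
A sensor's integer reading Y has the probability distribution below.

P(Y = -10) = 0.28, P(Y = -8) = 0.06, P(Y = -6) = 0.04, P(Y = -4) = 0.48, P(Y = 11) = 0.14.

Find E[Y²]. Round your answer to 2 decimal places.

57.90

E[Y²] = (-10)²(0.28) + (-8)²(0.06) + (-6)²(0.04) + (-4)²(0.48) + (11)²(0.14) = 57.9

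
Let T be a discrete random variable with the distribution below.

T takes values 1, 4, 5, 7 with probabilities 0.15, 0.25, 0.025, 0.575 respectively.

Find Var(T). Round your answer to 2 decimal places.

E[T] = (1)(0.15) + (4)(0.25) + (5)(0.025) + (7)(0.575) = 5.3
E[T²] = (1)²(0.15) + (4)²(0.25) + (5)²(0.025) + (7)²(0.575) = 32.95
Var(T) = E[T²] − (E[T])² = 32.95 − (5.3)² = 4.86

4.86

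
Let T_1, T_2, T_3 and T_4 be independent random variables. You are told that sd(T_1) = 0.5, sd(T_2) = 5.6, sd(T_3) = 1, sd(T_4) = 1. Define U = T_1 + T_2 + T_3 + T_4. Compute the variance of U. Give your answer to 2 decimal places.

Var(T_1) = 0.25, Var(T_2) = 31.36, Var(T_3) = 1, Var(T_4) = 1
By independence, Var(U) = (1)²Var(T_1) + (1)²Var(T_2) + (1)²Var(T_3) + (1)²Var(T_4)
= (1)²·0.25 + (1)²·31.36 + (1)²·1 + (1)²·1 = 33.61

33.61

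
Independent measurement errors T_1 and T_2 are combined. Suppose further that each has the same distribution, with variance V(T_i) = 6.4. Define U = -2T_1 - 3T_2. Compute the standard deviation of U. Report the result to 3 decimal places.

By independence, V(U) = (-2)²V(T_1) + (-3)²V(T_2)
= (-2)²·6.4 + (-3)²·6.4 = 83.2
SD(U) = √83.2 ≈ 9.121

9.121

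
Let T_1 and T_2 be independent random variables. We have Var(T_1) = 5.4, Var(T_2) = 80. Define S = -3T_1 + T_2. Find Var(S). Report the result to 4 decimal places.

128.6000

By independence, Var(S) = (-3)²Var(T_1) + (1)²Var(T_2)
= (-3)²·5.4 + (1)²·80 = 128.6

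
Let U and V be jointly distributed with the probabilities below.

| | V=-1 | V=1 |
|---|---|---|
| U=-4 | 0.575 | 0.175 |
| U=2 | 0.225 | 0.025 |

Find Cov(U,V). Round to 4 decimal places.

E[U] = -2.5,  E[V] = -0.6
E[UV] = 1.2
Cov(U,V) = E[UV] − E[U]E[V] = 1.2 − (-2.5)(-0.6) = -0.3

-0.3000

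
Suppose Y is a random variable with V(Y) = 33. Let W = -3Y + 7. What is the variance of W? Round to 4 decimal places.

V(-3Y + 7) = (-3)²·V(Y) = 9·33 = 297

297.0000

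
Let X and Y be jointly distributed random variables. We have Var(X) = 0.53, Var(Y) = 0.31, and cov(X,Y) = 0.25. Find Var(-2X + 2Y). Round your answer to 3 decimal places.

Var(-2X + 2Y) = (-2)²·Var(X) + (2)²·Var(Y) + 2·(-2)·(2)·cov(X,Y)
= 4·0.53 + 4·0.31 + -8·0.25 = 1.36

1.360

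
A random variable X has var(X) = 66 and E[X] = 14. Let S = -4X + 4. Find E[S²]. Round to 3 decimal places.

E[-4X + 4] = -4·14 + 4 = -52
var(-4X + 4) = (-4)²·66 = 1056
E[S²] = var(S) + (E[S])² = 1056 + (-52)² = 3760

3760.000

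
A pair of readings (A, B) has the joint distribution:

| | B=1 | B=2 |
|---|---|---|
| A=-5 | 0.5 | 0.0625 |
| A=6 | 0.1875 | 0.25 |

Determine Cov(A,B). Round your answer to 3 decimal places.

1.246

E[A] = -0.1875,  E[B] = 1.3125
E[AB] = 1
Cov(A,B) = E[AB] − E[A]E[B] = 1 − (-0.1875)(1.3125) = 1.24609375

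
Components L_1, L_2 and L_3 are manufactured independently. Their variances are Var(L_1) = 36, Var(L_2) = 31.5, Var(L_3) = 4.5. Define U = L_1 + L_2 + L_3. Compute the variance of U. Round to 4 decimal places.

By independence, Var(U) = (1)²Var(L_1) + (1)²Var(L_2) + (1)²Var(L_3)
= (1)²·36 + (1)²·31.5 + (1)²·4.5 = 72

72.0000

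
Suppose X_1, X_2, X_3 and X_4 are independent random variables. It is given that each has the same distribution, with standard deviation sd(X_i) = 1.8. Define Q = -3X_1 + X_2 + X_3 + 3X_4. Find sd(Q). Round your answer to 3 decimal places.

V(X_i) = (1.8)² = 3.24
By independence, V(Q) = (-3)²V(X_1) + (1)²V(X_2) + (1)²V(X_3) + (3)²V(X_4)
= (-3)²·3.24 + (1)²·3.24 + (1)²·3.24 + (3)²·3.24 = 64.8
sd(Q) = √64.8 ≈ 8.050

8.050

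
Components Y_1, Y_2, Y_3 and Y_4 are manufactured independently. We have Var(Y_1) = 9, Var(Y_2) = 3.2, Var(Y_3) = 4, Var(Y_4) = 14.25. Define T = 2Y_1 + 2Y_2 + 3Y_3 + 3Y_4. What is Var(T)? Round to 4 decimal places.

213.0500

By independence, Var(T) = (2)²Var(Y_1) + (2)²Var(Y_2) + (3)²Var(Y_3) + (3)²Var(Y_4)
= (2)²·9 + (2)²·3.2 + (3)²·4 + (3)²·14.25 = 213.05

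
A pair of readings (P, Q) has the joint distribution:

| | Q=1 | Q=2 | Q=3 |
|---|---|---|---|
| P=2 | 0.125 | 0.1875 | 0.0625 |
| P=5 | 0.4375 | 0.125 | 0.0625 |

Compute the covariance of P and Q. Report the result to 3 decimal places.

-0.305

E[P] = 3.875,  E[Q] = 1.5625
E[PQ] = 5.75
Cov(P,Q) = E[PQ] − E[P]E[Q] = 5.75 − (3.875)(1.5625) = -0.3046875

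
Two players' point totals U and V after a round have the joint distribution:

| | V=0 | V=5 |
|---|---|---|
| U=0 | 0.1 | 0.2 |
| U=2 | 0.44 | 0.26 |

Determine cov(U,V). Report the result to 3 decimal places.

E[U] = 1.4,  E[V] = 2.3
E[UV] = 2.6
cov(U,V) = E[UV] − E[U]E[V] = 2.6 − (1.4)(2.3) = -0.62

-0.620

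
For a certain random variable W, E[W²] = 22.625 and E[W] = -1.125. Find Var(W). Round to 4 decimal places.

Var(W) = 22.625 − (-1.125)² = 21.359375

21.3594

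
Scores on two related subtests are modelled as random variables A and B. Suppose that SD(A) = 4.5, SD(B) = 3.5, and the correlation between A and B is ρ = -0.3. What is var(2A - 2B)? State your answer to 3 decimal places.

167.800

var(A) = (4.5)² = 20.25;  var(B) = (3.5)² = 12.25
Cov(A,B) = ρ·SD(A)·SD(B) = -0.3·4.5·3.5 = -4.725
var(2A - 2B) = (2)²·var(A) + (-2)²·var(B) + 2·(2)·(-2)·Cov(A,B)
= 4·20.25 + 4·12.25 + -8·-4.725 = 167.8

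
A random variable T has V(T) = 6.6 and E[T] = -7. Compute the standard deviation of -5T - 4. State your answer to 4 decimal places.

V(-5T - 4) = (-5)²·6.6 = 165
SD(-5T - 4) = √165 ≈ 12.8452

12.8452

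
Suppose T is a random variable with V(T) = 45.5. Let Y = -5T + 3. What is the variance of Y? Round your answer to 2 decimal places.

1137.50

V(-5T + 3) = (-5)²·V(T) = 25·45.5 = 1137.5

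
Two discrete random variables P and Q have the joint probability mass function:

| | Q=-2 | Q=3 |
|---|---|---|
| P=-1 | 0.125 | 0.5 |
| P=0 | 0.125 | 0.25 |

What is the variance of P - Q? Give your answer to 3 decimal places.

5.234

E[P] = -0.625,  E[Q] = 1.75,  E[PQ] = -1.25
var(P) = 0.625 − (-0.625)² = 0.234375;  var(Q) = 7.75 − (1.75)² = 4.6875
cov(P,Q) = -1.25 − (-0.625)(1.75) = -0.15625
var(P - Q) = (1)²·0.234375 + (-1)²·4.6875 + 2·(1)·(-1)·-0.15625 = 5.234375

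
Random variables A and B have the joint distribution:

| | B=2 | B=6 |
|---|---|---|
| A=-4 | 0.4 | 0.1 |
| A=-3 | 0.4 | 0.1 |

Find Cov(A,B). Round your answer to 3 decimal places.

E[A] = -3.5,  E[B] = 2.8
E[AB] = -9.8
Cov(A,B) = E[AB] − E[A]E[B] = -9.8 − (-3.5)(2.8) = 0

0.000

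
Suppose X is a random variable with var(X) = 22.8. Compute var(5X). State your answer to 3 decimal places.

var(5X) = (5)²·var(X) = 25·22.8 = 570

570.000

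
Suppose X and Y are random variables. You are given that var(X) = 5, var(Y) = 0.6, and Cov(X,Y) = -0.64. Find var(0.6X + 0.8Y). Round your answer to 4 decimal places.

1.5696

var(0.6X + 0.8Y) = (0.6)²·var(X) + (0.8)²·var(Y) + 2·(0.6)·(0.8)·Cov(X,Y)
= 0.36·5 + 0.64·0.6 + 0.96·-0.64 = 1.5696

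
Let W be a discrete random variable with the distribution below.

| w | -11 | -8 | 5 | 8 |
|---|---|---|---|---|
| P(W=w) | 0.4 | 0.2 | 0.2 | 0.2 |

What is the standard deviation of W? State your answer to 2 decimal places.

8.21

E[W] = (-11)(0.4) + (-8)(0.2) + (5)(0.2) + (8)(0.2) = -3.4
E[W²] = (-11)²(0.4) + (-8)²(0.2) + (5)²(0.2) + (8)²(0.2) = 79
Var(W) = E[W²] − (E[W])² = 79 − (-3.4)² = 67.44
sd(W) = √67.44 ≈ 8.21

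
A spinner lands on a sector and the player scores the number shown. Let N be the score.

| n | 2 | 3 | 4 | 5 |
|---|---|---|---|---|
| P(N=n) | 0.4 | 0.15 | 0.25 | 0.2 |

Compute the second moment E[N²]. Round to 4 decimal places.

11.9500

E[N²] = (2)²(0.4) + (3)²(0.15) + (4)²(0.25) + (5)²(0.2) = 11.95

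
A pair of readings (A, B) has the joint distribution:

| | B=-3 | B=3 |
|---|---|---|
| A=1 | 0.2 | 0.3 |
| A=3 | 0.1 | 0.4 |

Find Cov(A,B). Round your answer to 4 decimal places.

E[A] = 2,  E[B] = 1.2
E[AB] = 3
Cov(A,B) = E[AB] − E[A]E[B] = 3 − (2)(1.2) = 0.6

0.6000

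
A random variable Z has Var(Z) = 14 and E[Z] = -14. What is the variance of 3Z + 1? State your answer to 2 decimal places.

126.00

Var(3Z + 1) = (3)²·Var(Z) = 9·14 = 126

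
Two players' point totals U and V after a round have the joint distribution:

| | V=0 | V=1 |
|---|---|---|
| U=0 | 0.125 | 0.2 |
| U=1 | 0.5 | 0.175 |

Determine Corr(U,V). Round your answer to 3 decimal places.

E[U] = 0.675,  E[V] = 0.375
E[UV] = 0.175
cov(U,V) = E[UV] − E[U]E[V] = 0.175 − (0.675)(0.375) = -0.078125
Var(U) = 0.219375,  Var(V) = 0.234375
ρ = -0.078125 / √(0.219375·0.234375) ≈ -0.345

-0.345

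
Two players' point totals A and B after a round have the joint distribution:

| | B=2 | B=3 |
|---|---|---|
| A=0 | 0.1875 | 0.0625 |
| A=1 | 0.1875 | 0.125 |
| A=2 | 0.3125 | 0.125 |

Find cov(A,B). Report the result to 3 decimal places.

0.004

E[A] = 1.1875,  E[B] = 2.3125
E[AB] = 2.75
cov(A,B) = E[AB] − E[A]E[B] = 2.75 − (1.1875)(2.3125) = 0.00390625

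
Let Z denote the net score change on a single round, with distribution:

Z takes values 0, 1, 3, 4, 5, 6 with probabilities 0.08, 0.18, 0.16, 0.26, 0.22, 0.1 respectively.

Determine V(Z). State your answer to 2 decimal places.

E[Z] = (0)(0.08) + (1)(0.18) + (3)(0.16) + (4)(0.26) + (5)(0.22) + (6)(0.1) = 3.4
E[Z²] = (0)²(0.08) + (1)²(0.18) + (3)²(0.16) + (4)²(0.26) + (5)²(0.22) + (6)²(0.1) = 14.88
V(Z) = E[Z²] − (E[Z])² = 14.88 − (3.4)² = 3.32

3.32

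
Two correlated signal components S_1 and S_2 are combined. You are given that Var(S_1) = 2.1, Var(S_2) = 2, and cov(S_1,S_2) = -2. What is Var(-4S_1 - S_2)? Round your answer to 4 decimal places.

19.6000

Var(-4S_1 - S_2) = (-4)²·Var(S_1) + (-1)²·Var(S_2) + 2·(-4)·(-1)·cov(S_1,S_2)
= 16·2.1 + 1·2 + 8·-2 = 19.6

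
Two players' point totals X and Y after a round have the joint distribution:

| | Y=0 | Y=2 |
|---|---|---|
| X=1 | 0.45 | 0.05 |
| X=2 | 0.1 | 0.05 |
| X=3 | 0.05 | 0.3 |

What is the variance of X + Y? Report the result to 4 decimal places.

3.0275

E[X] = 1.85,  E[Y] = 0.8,  E[XY] = 2.1
Var(X) = 4.25 − (1.85)² = 0.8275;  Var(Y) = 1.6 − (0.8)² = 0.96
Cov(X,Y) = 2.1 − (1.85)(0.8) = 0.62
Var(X + Y) = (1)²·0.8275 + (1)²·0.96 + 2·(1)·(1)·0.62 = 3.0275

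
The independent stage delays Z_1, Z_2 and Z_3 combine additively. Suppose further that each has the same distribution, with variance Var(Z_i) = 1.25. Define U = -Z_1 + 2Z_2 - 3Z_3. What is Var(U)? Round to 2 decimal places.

By independence, Var(U) = (-1)²Var(Z_1) + (2)²Var(Z_2) + (-3)²Var(Z_3)
= (-1)²·1.25 + (2)²·1.25 + (-3)²·1.25 = 17.5

17.50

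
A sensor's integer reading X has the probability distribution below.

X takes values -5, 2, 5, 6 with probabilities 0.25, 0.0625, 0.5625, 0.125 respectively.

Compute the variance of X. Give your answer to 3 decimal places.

19.121

E[X] = (-5)(0.25) + (2)(0.0625) + (5)(0.5625) + (6)(0.125) = 2.4375
E[X²] = (-5)²(0.25) + (2)²(0.0625) + (5)²(0.5625) + (6)²(0.125) = 25.0625
Var(X) = E[X²] − (E[X])² = 25.0625 − (2.4375)² = 19.12109375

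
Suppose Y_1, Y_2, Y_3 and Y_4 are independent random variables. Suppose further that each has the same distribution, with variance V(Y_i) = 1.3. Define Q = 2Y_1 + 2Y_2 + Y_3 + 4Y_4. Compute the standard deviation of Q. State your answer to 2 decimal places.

By independence, V(Q) = (2)²V(Y_1) + (2)²V(Y_2) + (1)²V(Y_3) + (4)²V(Y_4)
= (2)²·1.3 + (2)²·1.3 + (1)²·1.3 + (4)²·1.3 = 32.5
σ(Q) = √32.5 ≈ 5.70

5.70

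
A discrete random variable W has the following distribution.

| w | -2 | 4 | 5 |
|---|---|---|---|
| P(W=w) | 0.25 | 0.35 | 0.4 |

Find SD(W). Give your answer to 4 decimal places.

2.8618

E[W] = (-2)(0.25) + (4)(0.35) + (5)(0.4) = 2.9
E[W²] = (-2)²(0.25) + (4)²(0.35) + (5)²(0.4) = 16.6
V(W) = E[W²] − (E[W])² = 16.6 − (2.9)² = 8.19
SD(W) = √8.19 ≈ 2.8618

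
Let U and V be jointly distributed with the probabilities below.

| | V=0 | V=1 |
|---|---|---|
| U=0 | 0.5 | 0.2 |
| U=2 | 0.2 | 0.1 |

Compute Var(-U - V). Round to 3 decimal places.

1.090

E[U] = 0.6,  E[V] = 0.3,  E[UV] = 0.2
Var(U) = 1.2 − (0.6)² = 0.84;  Var(V) = 0.3 − (0.3)² = 0.21
Cov(U,V) = 0.2 − (0.6)(0.3) = 0.02
Var(-U - V) = (-1)²·0.84 + (-1)²·0.21 + 2·(-1)·(-1)·0.02 = 1.09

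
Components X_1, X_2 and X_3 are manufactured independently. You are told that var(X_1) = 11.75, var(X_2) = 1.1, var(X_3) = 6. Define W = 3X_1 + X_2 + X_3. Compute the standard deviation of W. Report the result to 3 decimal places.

By independence, var(W) = (3)²var(X_1) + (1)²var(X_2) + (1)²var(X_3)
= (3)²·11.75 + (1)²·1.1 + (1)²·6 = 112.85
SD(W) = √112.85 ≈ 10.623

10.623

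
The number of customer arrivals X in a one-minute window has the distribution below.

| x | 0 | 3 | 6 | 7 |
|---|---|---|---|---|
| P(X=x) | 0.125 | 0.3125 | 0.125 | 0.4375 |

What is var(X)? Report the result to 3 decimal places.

6.188

E[X] = (0)(0.125) + (3)(0.3125) + (6)(0.125) + (7)(0.4375) = 4.75
E[X²] = (0)²(0.125) + (3)²(0.3125) + (6)²(0.125) + (7)²(0.4375) = 28.75
var(X) = E[X²] − (E[X])² = 28.75 − (4.75)² = 6.1875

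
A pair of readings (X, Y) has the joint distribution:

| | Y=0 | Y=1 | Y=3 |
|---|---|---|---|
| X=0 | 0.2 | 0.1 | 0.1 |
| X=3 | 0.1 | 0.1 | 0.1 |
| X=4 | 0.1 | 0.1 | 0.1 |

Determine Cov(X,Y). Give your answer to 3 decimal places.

0.280

E[X] = 2.1,  E[Y] = 1.2
E[XY] = 2.8
Cov(X,Y) = E[XY] − E[X]E[Y] = 2.8 − (2.1)(1.2) = 0.28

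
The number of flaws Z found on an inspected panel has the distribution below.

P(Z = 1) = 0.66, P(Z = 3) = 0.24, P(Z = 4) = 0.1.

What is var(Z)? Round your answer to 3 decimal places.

E[Z] = (1)(0.66) + (3)(0.24) + (4)(0.1) = 1.78
E[Z²] = (1)²(0.66) + (3)²(0.24) + (4)²(0.1) = 4.42
var(Z) = E[Z²] − (E[Z])² = 4.42 − (1.78)² = 1.2516

1.252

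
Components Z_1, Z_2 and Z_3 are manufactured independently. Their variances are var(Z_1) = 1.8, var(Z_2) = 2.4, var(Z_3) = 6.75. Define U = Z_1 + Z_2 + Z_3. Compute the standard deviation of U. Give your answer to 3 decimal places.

3.309

By independence, var(U) = (1)²var(Z_1) + (1)²var(Z_2) + (1)²var(Z_3)
= (1)²·1.8 + (1)²·2.4 + (1)²·6.75 = 10.95
sd(U) = √10.95 ≈ 3.309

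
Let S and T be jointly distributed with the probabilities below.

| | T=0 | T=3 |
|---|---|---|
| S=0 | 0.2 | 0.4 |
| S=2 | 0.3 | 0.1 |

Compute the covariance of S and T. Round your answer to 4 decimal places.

E[S] = 0.8,  E[T] = 1.5
E[ST] = 0.6
Cov(S,T) = E[ST] − E[S]E[T] = 0.6 − (0.8)(1.5) = -0.6

-0.6000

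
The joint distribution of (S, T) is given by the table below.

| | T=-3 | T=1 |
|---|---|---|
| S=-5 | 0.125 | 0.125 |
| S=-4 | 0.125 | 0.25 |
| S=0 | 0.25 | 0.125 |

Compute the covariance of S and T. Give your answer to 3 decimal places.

E[S] = -2.75,  E[T] = -1
E[ST] = 1.75
Cov(S,T) = E[ST] − E[S]E[T] = 1.75 − (-2.75)(-1) = -1

-1.000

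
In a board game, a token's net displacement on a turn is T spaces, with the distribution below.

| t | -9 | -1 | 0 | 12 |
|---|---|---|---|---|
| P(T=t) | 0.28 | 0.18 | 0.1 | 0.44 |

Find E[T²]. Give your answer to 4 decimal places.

E[T²] = (-9)²(0.28) + (-1)²(0.18) + (0)²(0.1) + (12)²(0.44) = 86.22

86.2200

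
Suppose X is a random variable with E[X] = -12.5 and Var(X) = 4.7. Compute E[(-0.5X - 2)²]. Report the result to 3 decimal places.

E[-0.5X - 2] = -0.5·-12.5 − 2 = 4.25
Var(-0.5X - 2) = (-0.5)²·4.7 = 1.175
E[(-0.5X - 2)²] = Var((-0.5X - 2)) + (E[(-0.5X - 2)])² = 1.175 + (4.25)² = 19.2375

19.238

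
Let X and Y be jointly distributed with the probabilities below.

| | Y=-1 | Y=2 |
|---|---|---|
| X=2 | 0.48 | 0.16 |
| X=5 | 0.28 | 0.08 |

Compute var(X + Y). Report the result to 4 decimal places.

E[X] = 3.08,  E[Y] = -0.28,  E[XY] = -0.92
var(X) = 11.56 − (3.08)² = 2.0736;  var(Y) = 1.72 − (-0.28)² = 1.6416
Cov(X,Y) = -0.92 − (3.08)(-0.28) = -0.0576
var(X + Y) = (1)²·2.0736 + (1)²·1.6416 + 2·(1)·(1)·-0.0576 = 3.6

3.6000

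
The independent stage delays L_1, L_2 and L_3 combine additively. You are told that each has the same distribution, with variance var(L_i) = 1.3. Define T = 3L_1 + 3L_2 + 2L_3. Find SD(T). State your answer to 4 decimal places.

By independence, var(T) = (3)²var(L_1) + (3)²var(L_2) + (2)²var(L_3)
= (3)²·1.3 + (3)²·1.3 + (2)²·1.3 = 28.6
SD(T) = √28.6 ≈ 5.3479

5.3479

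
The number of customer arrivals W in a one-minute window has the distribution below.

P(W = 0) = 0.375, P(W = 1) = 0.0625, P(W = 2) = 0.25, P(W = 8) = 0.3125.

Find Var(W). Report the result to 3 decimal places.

E[W] = (0)(0.375) + (1)(0.0625) + (2)(0.25) + (8)(0.3125) = 3.0625
E[W²] = (0)²(0.375) + (1)²(0.0625) + (2)²(0.25) + (8)²(0.3125) = 21.0625
Var(W) = E[W²] − (E[W])² = 21.0625 − (3.0625)² = 11.68359375

11.684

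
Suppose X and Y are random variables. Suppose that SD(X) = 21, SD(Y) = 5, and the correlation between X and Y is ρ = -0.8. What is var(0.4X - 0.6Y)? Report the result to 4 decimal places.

119.8800

var(X) = (21)² = 441;  var(Y) = (5)² = 25
Cov(X,Y) = ρ·SD(X)·SD(Y) = -0.8·21·5 = -84
var(0.4X - 0.6Y) = (0.4)²·var(X) + (-0.6)²·var(Y) + 2·(0.4)·(-0.6)·Cov(X,Y)
= 0.16·441 + 0.36·25 + -0.48·-84 = 119.88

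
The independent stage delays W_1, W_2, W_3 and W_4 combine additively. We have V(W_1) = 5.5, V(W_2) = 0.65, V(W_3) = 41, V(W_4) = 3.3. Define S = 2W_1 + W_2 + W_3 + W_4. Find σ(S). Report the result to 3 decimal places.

By independence, V(S) = (2)²V(W_1) + (1)²V(W_2) + (1)²V(W_3) + (1)²V(W_4)
= (2)²·5.5 + (1)²·0.65 + (1)²·41 + (1)²·3.3 = 66.95
σ(S) = √66.95 ≈ 8.182

8.182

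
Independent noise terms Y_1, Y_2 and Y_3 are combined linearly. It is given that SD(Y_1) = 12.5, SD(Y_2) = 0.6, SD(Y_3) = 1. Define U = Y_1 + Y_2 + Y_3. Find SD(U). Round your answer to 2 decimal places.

Var(Y_1) = 156.25, Var(Y_2) = 0.36, Var(Y_3) = 1
By independence, Var(U) = (1)²Var(Y_1) + (1)²Var(Y_2) + (1)²Var(Y_3)
= (1)²·156.25 + (1)²·0.36 + (1)²·1 = 157.61
SD(U) = √157.61 ≈ 12.55

12.55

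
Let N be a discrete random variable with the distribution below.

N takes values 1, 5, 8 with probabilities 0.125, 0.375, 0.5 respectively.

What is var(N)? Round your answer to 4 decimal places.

5.5000

E[N] = (1)(0.125) + (5)(0.375) + (8)(0.5) = 6
E[N²] = (1)²(0.125) + (5)²(0.375) + (8)²(0.5) = 41.5
var(N) = E[N²] − (E[N])² = 41.5 − (6)² = 5.5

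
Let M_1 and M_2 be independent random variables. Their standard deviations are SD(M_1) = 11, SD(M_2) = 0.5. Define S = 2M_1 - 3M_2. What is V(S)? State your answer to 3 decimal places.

V(M_1) = 121, V(M_2) = 0.25
By independence, V(S) = (2)²V(M_1) + (-3)²V(M_2)
= (2)²·121 + (-3)²·0.25 = 486.25

486.250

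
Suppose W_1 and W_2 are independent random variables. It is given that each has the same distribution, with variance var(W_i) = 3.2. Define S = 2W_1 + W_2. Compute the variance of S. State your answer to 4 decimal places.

16.0000

By independence, var(S) = (2)²var(W_1) + (1)²var(W_2)
= (2)²·3.2 + (1)²·3.2 = 16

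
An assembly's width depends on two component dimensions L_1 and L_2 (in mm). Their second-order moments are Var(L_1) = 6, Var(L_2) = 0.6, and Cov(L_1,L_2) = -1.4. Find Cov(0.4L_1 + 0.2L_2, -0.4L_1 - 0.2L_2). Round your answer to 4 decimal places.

-0.7600

Cov(0.4L_1 + 0.2L_2, -0.4L_1 - 0.2L_2) = (0.4)(-0.4)Var(L_1) + (0.2)(-0.2)Var(L_2) + [(0.4)(-0.2) + (0.2)(-0.4)]Cov(L_1,L_2)
= -0.16·6 + -0.04·0.6 + -0.16·-1.4 = -0.76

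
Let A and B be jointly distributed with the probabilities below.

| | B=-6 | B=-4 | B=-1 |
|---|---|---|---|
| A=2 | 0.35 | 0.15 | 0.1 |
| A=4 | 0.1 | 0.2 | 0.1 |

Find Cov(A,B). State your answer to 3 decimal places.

E[A] = 2.8,  E[B] = -4.3
E[AB] = -11.6
Cov(A,B) = E[AB] − E[A]E[B] = -11.6 − (2.8)(-4.3) = 0.44

0.440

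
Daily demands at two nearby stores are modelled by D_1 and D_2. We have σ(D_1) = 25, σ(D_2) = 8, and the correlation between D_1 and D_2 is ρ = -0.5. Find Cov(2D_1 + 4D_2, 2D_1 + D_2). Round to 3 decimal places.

V(D_1) = (25)² = 625;  V(D_2) = (8)² = 64
Cov(D_1,D_2) = ρ·σ(D_1)·σ(D_2) = -0.5·25·8 = -100
Cov(2D_1 + 4D_2, 2D_1 + D_2) = (2)(2)V(D_1) + (4)(1)V(D_2) + [(2)(1) + (4)(2)]Cov(D_1,D_2)
= 4·625 + 4·64 + 10·-100 = 1756

1756.000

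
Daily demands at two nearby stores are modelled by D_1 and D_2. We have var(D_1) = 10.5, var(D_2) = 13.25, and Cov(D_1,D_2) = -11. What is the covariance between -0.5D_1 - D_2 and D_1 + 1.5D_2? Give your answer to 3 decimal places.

Cov(-0.5D_1 - D_2, D_1 + 1.5D_2) = (-0.5)(1)var(D_1) + (-1)(1.5)var(D_2) + [(-0.5)(1.5) + (-1)(1)]Cov(D_1,D_2)
= -0.5·10.5 + -1.5·13.25 + -1.75·-11 = -5.875

-5.875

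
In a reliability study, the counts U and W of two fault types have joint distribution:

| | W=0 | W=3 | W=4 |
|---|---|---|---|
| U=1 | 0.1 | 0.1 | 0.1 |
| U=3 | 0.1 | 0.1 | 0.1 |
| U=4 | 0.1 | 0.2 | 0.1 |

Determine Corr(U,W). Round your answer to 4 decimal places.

0.0394

E[U] = 2.8,  E[W] = 2.4
E[UW] = 6.8
cov(U,W) = E[UW] − E[U]E[W] = 6.8 − (2.8)(2.4) = 0.08
V(U) = 1.56,  V(W) = 2.64
ρ = 0.08 / √(1.56·2.64) ≈ 0.0394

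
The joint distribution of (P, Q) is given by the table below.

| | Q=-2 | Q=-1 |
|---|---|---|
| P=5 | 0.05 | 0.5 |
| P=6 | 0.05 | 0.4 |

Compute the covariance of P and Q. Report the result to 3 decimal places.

E[P] = 5.45,  E[Q] = -1.1
E[PQ] = -6
Cov(P,Q) = E[PQ] − E[P]E[Q] = -6 − (5.45)(-1.1) = -0.005

-0.005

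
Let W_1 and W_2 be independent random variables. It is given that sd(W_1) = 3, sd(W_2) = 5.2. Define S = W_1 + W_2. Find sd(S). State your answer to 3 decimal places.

var(W_1) = 9, var(W_2) = 27.04
By independence, var(S) = (1)²var(W_1) + (1)²var(W_2)
= (1)²·9 + (1)²·27.04 = 36.04
sd(S) = √36.04 ≈ 6.003

6.003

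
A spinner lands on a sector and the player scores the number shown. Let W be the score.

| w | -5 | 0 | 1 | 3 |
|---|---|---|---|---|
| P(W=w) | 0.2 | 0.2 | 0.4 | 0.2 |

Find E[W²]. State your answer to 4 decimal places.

7.2000

E[W²] = (-5)²(0.2) + (0)²(0.2) + (1)²(0.4) + (3)²(0.2) = 7.2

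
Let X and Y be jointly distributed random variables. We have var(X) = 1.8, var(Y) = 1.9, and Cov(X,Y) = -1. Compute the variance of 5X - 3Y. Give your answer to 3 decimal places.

var(5X - 3Y) = (5)²·var(X) + (-3)²·var(Y) + 2·(5)·(-3)·Cov(X,Y)
= 25·1.8 + 9·1.9 + -30·-1 = 92.1

92.100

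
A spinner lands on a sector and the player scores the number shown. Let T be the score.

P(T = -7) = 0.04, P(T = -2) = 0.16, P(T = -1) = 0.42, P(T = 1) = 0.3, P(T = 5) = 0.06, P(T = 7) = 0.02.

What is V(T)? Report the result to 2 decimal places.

E[T] = (-7)(0.04) + (-2)(0.16) + (-1)(0.42) + (1)(0.3) + (5)(0.06) + (7)(0.02) = -0.28
E[T²] = (-7)²(0.04) + (-2)²(0.16) + (-1)²(0.42) + (1)²(0.3) + (5)²(0.06) + (7)²(0.02) = 5.8
V(T) = E[T²] − (E[T])² = 5.8 − (-0.28)² = 5.7216

5.72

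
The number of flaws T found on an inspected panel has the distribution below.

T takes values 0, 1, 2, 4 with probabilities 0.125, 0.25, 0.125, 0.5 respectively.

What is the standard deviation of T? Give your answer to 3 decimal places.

1.581

E[T] = (0)(0.125) + (1)(0.25) + (2)(0.125) + (4)(0.5) = 2.5
E[T²] = (0)²(0.125) + (1)²(0.25) + (2)²(0.125) + (4)²(0.5) = 8.75
Var(T) = E[T²] − (E[T])² = 8.75 − (2.5)² = 2.5
SD(T) = √2.5 ≈ 1.581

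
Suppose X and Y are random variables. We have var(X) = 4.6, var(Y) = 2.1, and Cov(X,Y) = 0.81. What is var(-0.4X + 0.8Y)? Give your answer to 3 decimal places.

var(-0.4X + 0.8Y) = (-0.4)²·var(X) + (0.8)²·var(Y) + 2·(-0.4)·(0.8)·Cov(X,Y)
= 0.16·4.6 + 0.64·2.1 + -0.64·0.81 = 1.5616

1.562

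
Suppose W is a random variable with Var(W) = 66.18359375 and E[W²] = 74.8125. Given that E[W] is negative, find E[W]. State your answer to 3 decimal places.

(E[W])² = E[W²] − Var(W) = 74.8125 − 66.18359375 = 8.62890625
E[W] = −√8.62890625 = -2.9375

-2.938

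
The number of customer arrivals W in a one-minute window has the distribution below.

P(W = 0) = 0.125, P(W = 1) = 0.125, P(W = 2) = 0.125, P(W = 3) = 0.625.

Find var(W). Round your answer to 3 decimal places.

1.188

E[W] = (0)(0.125) + (1)(0.125) + (2)(0.125) + (3)(0.625) = 2.25
E[W²] = (0)²(0.125) + (1)²(0.125) + (2)²(0.125) + (3)²(0.625) = 6.25
var(W) = E[W²] − (E[W])² = 6.25 − (2.25)² = 1.1875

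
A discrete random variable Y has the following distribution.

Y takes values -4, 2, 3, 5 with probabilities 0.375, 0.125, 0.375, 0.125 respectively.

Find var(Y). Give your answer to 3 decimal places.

E[Y] = (-4)(0.375) + (2)(0.125) + (3)(0.375) + (5)(0.125) = 0.5
E[Y²] = (-4)²(0.375) + (2)²(0.125) + (3)²(0.375) + (5)²(0.125) = 13
var(Y) = E[Y²] − (E[Y])² = 13 − (0.5)² = 12.75

12.750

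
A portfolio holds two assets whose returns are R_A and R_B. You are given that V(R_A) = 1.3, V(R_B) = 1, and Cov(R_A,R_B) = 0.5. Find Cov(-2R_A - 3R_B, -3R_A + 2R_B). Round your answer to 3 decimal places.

Cov(-2R_A - 3R_B, -3R_A + 2R_B) = (-2)(-3)V(R_A) + (-3)(2)V(R_B) + [(-2)(2) + (-3)(-3)]Cov(R_A,R_B)
= 6·1.3 + -6·1 + 5·0.5 = 4.3

4.300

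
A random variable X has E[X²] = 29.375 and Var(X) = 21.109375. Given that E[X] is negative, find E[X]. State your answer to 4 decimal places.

-2.8750

(E[X])² = E[X²] − Var(X) = 29.375 − 21.109375 = 8.265625
E[X] = −√8.265625 = -2.875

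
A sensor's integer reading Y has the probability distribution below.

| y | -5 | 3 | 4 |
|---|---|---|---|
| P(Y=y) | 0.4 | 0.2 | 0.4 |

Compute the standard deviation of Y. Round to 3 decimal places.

E[Y] = (-5)(0.4) + (3)(0.2) + (4)(0.4) = 0.2
E[Y²] = (-5)²(0.4) + (3)²(0.2) + (4)²(0.4) = 18.2
V(Y) = E[Y²] − (E[Y])² = 18.2 − (0.2)² = 18.16
σ(Y) = √18.16 ≈ 4.261

4.261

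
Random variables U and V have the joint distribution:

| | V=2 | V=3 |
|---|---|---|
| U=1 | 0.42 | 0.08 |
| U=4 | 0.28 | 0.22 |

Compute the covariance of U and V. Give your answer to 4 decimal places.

0.2100

E[U] = 2.5,  E[V] = 2.3
E[UV] = 5.96
cov(U,V) = E[UV] − E[U]E[V] = 5.96 − (2.5)(2.3) = 0.21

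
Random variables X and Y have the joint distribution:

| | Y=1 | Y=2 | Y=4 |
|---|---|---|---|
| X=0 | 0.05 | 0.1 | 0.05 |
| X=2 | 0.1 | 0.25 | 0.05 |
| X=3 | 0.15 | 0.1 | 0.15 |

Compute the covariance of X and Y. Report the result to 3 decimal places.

E[X] = 2,  E[Y] = 2.2
E[XY] = 4.45
cov(X,Y) = E[XY] − E[X]E[Y] = 4.45 − (2)(2.2) = 0.05

0.050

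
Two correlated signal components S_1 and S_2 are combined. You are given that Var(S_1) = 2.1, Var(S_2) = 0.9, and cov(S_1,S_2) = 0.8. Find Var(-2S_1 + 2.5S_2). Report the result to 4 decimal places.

Var(-2S_1 + 2.5S_2) = (-2)²·Var(S_1) + (2.5)²·Var(S_2) + 2·(-2)·(2.5)·cov(S_1,S_2)
= 4·2.1 + 6.25·0.9 + -10·0.8 = 6.025

6.0250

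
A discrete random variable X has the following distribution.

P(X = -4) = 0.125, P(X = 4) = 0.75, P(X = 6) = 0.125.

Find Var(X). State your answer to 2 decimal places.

7.94

E[X] = (-4)(0.125) + (4)(0.75) + (6)(0.125) = 3.25
E[X²] = (-4)²(0.125) + (4)²(0.75) + (6)²(0.125) = 18.5
Var(X) = E[X²] − (E[X])² = 18.5 − (3.25)² = 7.9375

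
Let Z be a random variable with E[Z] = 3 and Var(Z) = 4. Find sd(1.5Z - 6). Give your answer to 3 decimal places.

3.000

Var(1.5Z - 6) = (1.5)²·4 = 9
sd(1.5Z - 6) = √9 ≈ 3.000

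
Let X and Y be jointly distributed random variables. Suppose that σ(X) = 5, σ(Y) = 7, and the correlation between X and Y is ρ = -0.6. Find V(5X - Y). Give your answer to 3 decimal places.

884.000

V(X) = (5)² = 25;  V(Y) = (7)² = 49
cov(X,Y) = ρ·σ(X)·σ(Y) = -0.6·5·7 = -21
V(5X - Y) = (5)²·V(X) + (-1)²·V(Y) + 2·(5)·(-1)·cov(X,Y)
= 25·25 + 1·49 + -10·-21 = 884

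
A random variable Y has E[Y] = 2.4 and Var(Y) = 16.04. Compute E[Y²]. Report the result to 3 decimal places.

E[Y²] = Var(Y) + (E[Y])² = 16.04 + (2.4)² = 21.8

21.800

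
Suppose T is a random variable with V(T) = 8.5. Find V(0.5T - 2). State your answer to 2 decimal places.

2.13

V(0.5T - 2) = (0.5)²·V(T) = 0.25·8.5 = 2.125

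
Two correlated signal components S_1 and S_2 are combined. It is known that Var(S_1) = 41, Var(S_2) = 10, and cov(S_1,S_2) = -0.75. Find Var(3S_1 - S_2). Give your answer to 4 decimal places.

Var(3S_1 - S_2) = (3)²·Var(S_1) + (-1)²·Var(S_2) + 2·(3)·(-1)·cov(S_1,S_2)
= 9·41 + 1·10 + -6·-0.75 = 383.5

383.5000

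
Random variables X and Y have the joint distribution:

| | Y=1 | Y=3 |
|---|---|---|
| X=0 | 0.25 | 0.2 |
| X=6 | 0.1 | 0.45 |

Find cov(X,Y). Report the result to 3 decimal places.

1.110

E[X] = 3.3,  E[Y] = 2.3
E[XY] = 8.7
cov(X,Y) = E[XY] − E[X]E[Y] = 8.7 − (3.3)(2.3) = 1.11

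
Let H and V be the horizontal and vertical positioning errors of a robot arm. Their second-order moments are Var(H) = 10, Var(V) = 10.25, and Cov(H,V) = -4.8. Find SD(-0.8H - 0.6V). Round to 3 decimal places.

Var(-0.8H - 0.6V) = (-0.8)²·Var(H) + (-0.6)²·Var(V) + 2·(-0.8)·(-0.6)·Cov(H,V)
= 0.64·10 + 0.36·10.25 + 0.96·-4.8 = 5.482
SD(-0.8H - 0.6V) = √5.482 ≈ 2.341

2.341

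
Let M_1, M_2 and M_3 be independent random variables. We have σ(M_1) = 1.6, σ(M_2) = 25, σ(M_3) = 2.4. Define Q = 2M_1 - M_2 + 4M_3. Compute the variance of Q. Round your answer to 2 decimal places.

727.40

var(M_1) = 2.56, var(M_2) = 625, var(M_3) = 5.76
By independence, var(Q) = (2)²var(M_1) + (-1)²var(M_2) + (4)²var(M_3)
= (2)²·2.56 + (-1)²·625 + (4)²·5.76 = 727.4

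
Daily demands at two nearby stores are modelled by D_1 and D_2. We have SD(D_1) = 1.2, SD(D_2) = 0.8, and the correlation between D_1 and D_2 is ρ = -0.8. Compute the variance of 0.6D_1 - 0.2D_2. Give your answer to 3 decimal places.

0.728

Var(D_1) = (1.2)² = 1.44;  Var(D_2) = (0.8)² = 0.64
Cov(D_1,D_2) = ρ·SD(D_1)·SD(D_2) = -0.8·1.2·0.8 = -0.768
Var(0.6D_1 - 0.2D_2) = (0.6)²·Var(D_1) + (-0.2)²·Var(D_2) + 2·(0.6)·(-0.2)·Cov(D_1,D_2)
= 0.36·1.44 + 0.04·0.64 + -0.24·-0.768 = 0.72832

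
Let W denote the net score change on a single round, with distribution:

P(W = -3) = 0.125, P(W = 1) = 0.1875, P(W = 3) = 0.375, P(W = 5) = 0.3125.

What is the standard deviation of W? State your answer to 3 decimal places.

E[W] = (-3)(0.125) + (1)(0.1875) + (3)(0.375) + (5)(0.3125) = 2.5
E[W²] = (-3)²(0.125) + (1)²(0.1875) + (3)²(0.375) + (5)²(0.3125) = 12.5
Var(W) = E[W²] − (E[W])² = 12.5 − (2.5)² = 6.25
σ(W) = √6.25 ≈ 2.500

2.500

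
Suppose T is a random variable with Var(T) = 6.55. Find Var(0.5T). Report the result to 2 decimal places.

Var(0.5T) = (0.5)²·Var(T) = 0.25·6.55 = 1.6375

1.64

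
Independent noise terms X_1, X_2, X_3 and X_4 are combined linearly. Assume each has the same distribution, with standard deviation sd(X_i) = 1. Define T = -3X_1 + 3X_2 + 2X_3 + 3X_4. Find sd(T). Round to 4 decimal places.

5.5678

Var(X_i) = (1)² = 1
By independence, Var(T) = (-3)²Var(X_1) + (3)²Var(X_2) + (2)²Var(X_3) + (3)²Var(X_4)
= (-3)²·1 + (3)²·1 + (2)²·1 + (3)²·1 = 31
sd(T) = √31 ≈ 5.5678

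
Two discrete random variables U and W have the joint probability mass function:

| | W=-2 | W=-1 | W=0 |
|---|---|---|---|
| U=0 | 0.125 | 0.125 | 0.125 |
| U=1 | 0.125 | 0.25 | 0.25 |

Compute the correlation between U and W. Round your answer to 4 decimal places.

0.1240

E[U] = 0.625,  E[W] = -0.875
E[UW] = -0.5
Cov(U,W) = E[UW] − E[U]E[W] = -0.5 − (0.625)(-0.875) = 0.046875
Var(U) = 0.234375,  Var(W) = 0.609375
ρ = 0.046875 / √(0.234375·0.609375) ≈ 0.1240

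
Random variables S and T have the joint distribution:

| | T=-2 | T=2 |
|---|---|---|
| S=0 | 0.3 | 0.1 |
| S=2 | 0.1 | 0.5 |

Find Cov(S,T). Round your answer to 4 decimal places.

1.1200

E[S] = 1.2,  E[T] = 0.4
E[ST] = 1.6
Cov(S,T) = E[ST] − E[S]E[T] = 1.6 − (1.2)(0.4) = 1.12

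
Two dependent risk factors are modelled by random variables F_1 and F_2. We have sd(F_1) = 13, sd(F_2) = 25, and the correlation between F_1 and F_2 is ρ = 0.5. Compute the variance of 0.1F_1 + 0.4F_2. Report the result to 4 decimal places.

V(F_1) = (13)² = 169;  V(F_2) = (25)² = 625
Cov(F_1,F_2) = ρ·sd(F_1)·sd(F_2) = 0.5·13·25 = 162.5
V(0.1F_1 + 0.4F_2) = (0.1)²·V(F_1) + (0.4)²·V(F_2) + 2·(0.1)·(0.4)·Cov(F_1,F_2)
= 0.01·169 + 0.16·625 + 0.08·162.5 = 114.69

114.6900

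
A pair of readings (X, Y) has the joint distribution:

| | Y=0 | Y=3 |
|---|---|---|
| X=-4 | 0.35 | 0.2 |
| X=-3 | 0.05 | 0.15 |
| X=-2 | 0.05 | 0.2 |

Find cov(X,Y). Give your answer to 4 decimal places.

0.4950

E[X] = -3.3,  E[Y] = 1.65
E[XY] = -4.95
cov(X,Y) = E[XY] − E[X]E[Y] = -4.95 − (-3.3)(1.65) = 0.495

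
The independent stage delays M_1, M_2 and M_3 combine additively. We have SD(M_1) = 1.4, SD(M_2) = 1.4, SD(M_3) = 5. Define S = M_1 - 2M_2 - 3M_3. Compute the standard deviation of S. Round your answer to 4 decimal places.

15.3232

var(M_1) = 1.96, var(M_2) = 1.96, var(M_3) = 25
By independence, var(S) = (1)²var(M_1) + (-2)²var(M_2) + (-3)²var(M_3)
= (1)²·1.96 + (-2)²·1.96 + (-3)²·25 = 234.8
SD(S) = √234.8 ≈ 15.3232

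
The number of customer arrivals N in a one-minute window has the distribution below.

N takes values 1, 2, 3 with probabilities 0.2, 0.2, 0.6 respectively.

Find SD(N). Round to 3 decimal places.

0.800

E[N] = (1)(0.2) + (2)(0.2) + (3)(0.6) = 2.4
E[N²] = (1)²(0.2) + (2)²(0.2) + (3)²(0.6) = 6.4
Var(N) = E[N²] − (E[N])² = 6.4 − (2.4)² = 0.64
SD(N) = √0.64 ≈ 0.800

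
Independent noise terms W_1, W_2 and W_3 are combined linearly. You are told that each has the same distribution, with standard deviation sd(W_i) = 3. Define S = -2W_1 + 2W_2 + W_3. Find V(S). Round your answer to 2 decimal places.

81.00

V(W_i) = (3)² = 9
By independence, V(S) = (-2)²V(W_1) + (2)²V(W_2) + (1)²V(W_3)
= (-2)²·9 + (2)²·9 + (1)²·9 = 81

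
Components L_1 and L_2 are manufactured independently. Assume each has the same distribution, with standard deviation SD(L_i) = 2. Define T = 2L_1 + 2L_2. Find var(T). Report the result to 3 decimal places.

32.000

var(L_i) = (2)² = 4
By independence, var(T) = (2)²var(L_1) + (2)²var(L_2)
= (2)²·4 + (2)²·4 = 32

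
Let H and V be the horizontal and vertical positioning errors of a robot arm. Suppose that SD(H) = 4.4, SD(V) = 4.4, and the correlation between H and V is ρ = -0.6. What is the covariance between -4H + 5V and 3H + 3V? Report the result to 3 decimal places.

23.232

var(H) = (4.4)² = 19.36;  var(V) = (4.4)² = 19.36
Cov(H,V) = ρ·SD(H)·SD(V) = -0.6·4.4·4.4 = -11.616
Cov(-4H + 5V, 3H + 3V) = (-4)(3)var(H) + (5)(3)var(V) + [(-4)(3) + (5)(3)]Cov(H,V)
= -12·19.36 + 15·19.36 + 3·-11.616 = 23.232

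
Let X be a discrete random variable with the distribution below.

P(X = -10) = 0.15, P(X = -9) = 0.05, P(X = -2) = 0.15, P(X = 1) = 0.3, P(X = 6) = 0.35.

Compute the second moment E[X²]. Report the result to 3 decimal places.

E[X²] = (-10)²(0.15) + (-9)²(0.05) + (-2)²(0.15) + (1)²(0.3) + (6)²(0.35) = 32.55

32.550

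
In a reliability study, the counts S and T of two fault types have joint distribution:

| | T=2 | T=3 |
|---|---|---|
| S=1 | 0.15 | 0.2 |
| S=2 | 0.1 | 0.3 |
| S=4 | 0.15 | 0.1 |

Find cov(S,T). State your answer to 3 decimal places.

-0.090

E[S] = 2.15,  E[T] = 2.6
E[ST] = 5.5
cov(S,T) = E[ST] − E[S]E[T] = 5.5 − (2.15)(2.6) = -0.09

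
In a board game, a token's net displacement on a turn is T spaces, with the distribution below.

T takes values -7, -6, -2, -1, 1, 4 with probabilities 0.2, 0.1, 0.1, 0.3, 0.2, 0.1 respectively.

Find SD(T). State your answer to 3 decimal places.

E[T] = (-7)(0.2) + (-6)(0.1) + (-2)(0.1) + (-1)(0.3) + (1)(0.2) + (4)(0.1) = -1.9
E[T²] = (-7)²(0.2) + (-6)²(0.1) + (-2)²(0.1) + (-1)²(0.3) + (1)²(0.2) + (4)²(0.1) = 15.9
Var(T) = E[T²] − (E[T])² = 15.9 − (-1.9)² = 12.29
SD(T) = √12.29 ≈ 3.506

3.506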